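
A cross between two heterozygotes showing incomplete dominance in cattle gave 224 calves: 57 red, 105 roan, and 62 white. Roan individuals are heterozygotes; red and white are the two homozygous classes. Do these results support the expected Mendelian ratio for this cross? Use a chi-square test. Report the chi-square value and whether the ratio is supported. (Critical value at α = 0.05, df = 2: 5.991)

1.098; consistent

With incomplete dominance, a heterozygote × heterozygote cross gives a 1:2:1 phenotypic ratio.
Expected counts for N = 224 under a 1:2:1 ratio (total parts = 4):
  red: 224 × 1/4 = 56
  roan: 224 × 2/4 = 112
  white: 224 × 1/4 = 56
χ² = Σ (O − E)² / E
  red: (57 − 56)² / 56 = 0.0179
  roan: (105 − 112)² / 112 = 0.4375
  white: (62 − 56)² / 56 = 0.6429
χ² = 0.0179 + 0.4375 + 0.6429 = 1.0983 ≈ 1.098
Degrees of freedom = 3 − 1 = 2; critical value at α = 0.05 is 5.991.
Since 1.098 < 5.991, we fail to reject the null hypothesis — the data are consistent with the 1:2:1 ratio.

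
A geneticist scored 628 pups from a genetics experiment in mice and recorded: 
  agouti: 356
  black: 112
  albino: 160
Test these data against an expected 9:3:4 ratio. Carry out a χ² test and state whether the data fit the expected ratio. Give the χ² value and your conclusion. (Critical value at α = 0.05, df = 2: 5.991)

0.360; consistent

Expected counts for N = 628 under a 9:3:4 ratio (total parts = 16):
  agouti: 628 × 9/16 = 353.25
  black: 628 × 3/16 = 117.75
  albino: 628 × 4/16 = 157
χ² = Σ (O − E)² / E
  agouti: (356 − 353.25)² / 353.25 = 0.0214
  black: (112 − 117.75)² / 117.75 = 0.2808
  albino: (160 − 157)² / 157 = 0.0573
χ² = 0.0214 + 0.2808 + 0.0573 = 0.3595 ≈ 0.360
Degrees of freedom = 3 − 1 = 2; critical value at α = 0.05 is 5.991.
Since 0.360 < 5.991, we fail to reject the null hypothesis — the data are consistent with the 9:3:4 ratio.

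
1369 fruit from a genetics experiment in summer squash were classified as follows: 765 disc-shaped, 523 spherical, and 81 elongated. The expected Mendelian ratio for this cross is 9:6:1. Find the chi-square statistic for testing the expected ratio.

0.457

Expected counts for N = 1369 under a 9:6:1 ratio (total parts = 16):
  disc-shaped: 1369 × 9/16 = 770.0625
  spherical: 1369 × 6/16 = 513.375
  elongated: 1369 × 1/16 = 85.5625
χ² = Σ (O − E)² / E
  disc-shaped: (765 − 770.0625)² / 770.0625 = 0.0333
  spherical: (523 − 513.375)² / 513.375 = 0.1805
  elongated: (81 − 85.5625)² / 85.5625 = 0.2433
χ² = 0.0333 + 0.1805 + 0.2433 = 0.4571 ≈ 0.457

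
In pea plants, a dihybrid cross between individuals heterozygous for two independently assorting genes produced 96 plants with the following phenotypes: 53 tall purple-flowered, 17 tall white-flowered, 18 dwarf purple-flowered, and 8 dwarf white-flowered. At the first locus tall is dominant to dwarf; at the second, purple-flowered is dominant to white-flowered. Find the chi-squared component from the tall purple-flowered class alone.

0.019

A dihybrid F₂ with independent assortment and complete dominance at both loci gives a 9:3:3:1 phenotypic ratio.
Expected counts for N = 96 under a 9:3:3:1 ratio (total parts = 16):
  tall purple-flowered: 96 × 9/16 = 54
  tall white-flowered: 96 × 3/16 = 18
  dwarf purple-flowered: 96 × 3/16 = 18
  dwarf white-flowered: 96 × 1/16 = 6
Contribution of tall purple-flowered: (53 − 54)² / 54 = 0.0185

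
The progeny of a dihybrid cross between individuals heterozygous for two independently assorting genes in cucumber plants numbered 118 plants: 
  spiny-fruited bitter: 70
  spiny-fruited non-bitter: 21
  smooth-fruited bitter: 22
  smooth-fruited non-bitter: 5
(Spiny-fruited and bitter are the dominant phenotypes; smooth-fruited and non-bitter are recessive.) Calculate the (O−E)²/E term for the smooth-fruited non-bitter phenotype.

0.765

A dihybrid F₂ with independent assortment and complete dominance at both loci gives a 9:3:3:1 phenotypic ratio.
Expected counts for N = 118 under a 9:3:3:1 ratio (total parts = 16):
  spiny-fruited bitter: 118 × 9/16 = 66.375
  spiny-fruited non-bitter: 118 × 3/16 = 22.125
  smooth-fruited bitter: 118 × 3/16 = 22.125
  smooth-fruited non-bitter: 118 × 1/16 = 7.375
Contribution of smooth-fruited non-bitter: (5 − 7.375)² / 7.375 = 0.7648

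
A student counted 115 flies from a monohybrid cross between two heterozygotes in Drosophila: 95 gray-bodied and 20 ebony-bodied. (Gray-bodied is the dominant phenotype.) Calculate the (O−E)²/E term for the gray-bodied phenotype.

For a monohybrid cross between heterozygotes with complete dominance, the expected phenotypic ratio is 3:1.
Total ratio parts = 4. Expected numbers out of 115:
  gray-bodied: 115 × 3/4 = 86.25
  ebony-bodied: 115 × 1/4 = 28.75
Contribution of gray-bodied: (95 − 86.25)² / 86.25 = 0.8877

0.888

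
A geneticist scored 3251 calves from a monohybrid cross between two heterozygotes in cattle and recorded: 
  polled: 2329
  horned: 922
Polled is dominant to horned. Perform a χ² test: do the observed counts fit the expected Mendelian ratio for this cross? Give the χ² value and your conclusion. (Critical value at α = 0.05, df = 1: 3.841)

For a monohybrid cross between heterozygotes with complete dominance, the expected phenotypic ratio is 3:1.
Under the 3:1 hypothesis (Σ ratio = 4, N = 3251):
  polled: 3251 × 3/4 = 2438.25
  horned: 3251 × 1/4 = 812.75
χ² = Σ (O − E)² / E
  polled: (2329 − 2438.25)² / 2438.25 = 4.8951
  horned: (922 − 812.75)² / 812.75 = 14.6854
χ² = 4.8951 + 14.6854 = 19.5805 ≈ 19.581
Degrees of freedom = 2 − 1 = 1; critical value at α = 0.05 is 3.841.
Since 19.581 > 3.841, we reject the null hypothesis — the data do not fit the 3:1 ratio.

19.581; not consistent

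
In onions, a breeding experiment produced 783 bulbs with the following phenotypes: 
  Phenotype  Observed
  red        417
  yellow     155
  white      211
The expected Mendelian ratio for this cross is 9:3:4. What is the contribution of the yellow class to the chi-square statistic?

Expected counts for N = 783 under a 9:3:4 ratio (total parts = 16):
  red: 783 × 9/16 = 440.4375
  yellow: 783 × 3/16 = 146.8125
  white: 783 × 4/16 = 195.75
Contribution of yellow: (155 − 146.8125)² / 146.8125 = 0.4566

0.457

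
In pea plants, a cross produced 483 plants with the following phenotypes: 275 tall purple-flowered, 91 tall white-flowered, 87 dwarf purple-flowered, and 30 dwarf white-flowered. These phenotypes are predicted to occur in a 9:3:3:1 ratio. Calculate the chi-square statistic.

0.184

The 9:3:3:1 ratio has 16 parts, so with N = 483 the expected counts are:
  tall purple-flowered: 483 × 9/16 = 271.6875
  tall white-flowered: 483 × 3/16 = 90.5625
  dwarf purple-flowered: 483 × 3/16 = 90.5625
  dwarf white-flowered: 483 × 1/16 = 30.1875
χ² = Σ (O − E)² / E
  tall purple-flowered: (275 − 271.6875)² / 271.6875 = 0.0404
  tall white-flowered: (91 − 90.5625)² / 90.5625 = 0.0021
  dwarf purple-flowered: (87 − 90.5625)² / 90.5625 = 0.1401
  dwarf white-flowered: (30 − 30.1875)² / 30.1875 = 0.0012
χ² = 0.0404 + 0.0021 + 0.1401 + 0.0012 = 0.1838 ≈ 0.184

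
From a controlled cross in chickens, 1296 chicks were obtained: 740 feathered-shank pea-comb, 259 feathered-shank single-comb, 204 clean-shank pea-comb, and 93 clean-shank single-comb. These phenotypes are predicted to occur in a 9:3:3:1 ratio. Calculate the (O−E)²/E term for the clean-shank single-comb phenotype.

1.778

Total ratio parts = 16. Expected numbers out of 1296:
  feathered-shank pea-comb: 1296 × 9/16 = 729
  feathered-shank single-comb: 1296 × 3/16 = 243
  clean-shank pea-comb: 1296 × 3/16 = 243
  clean-shank single-comb: 1296 × 1/16 = 81
Contribution of clean-shank single-comb: (93 − 81)² / 81 = 1.7778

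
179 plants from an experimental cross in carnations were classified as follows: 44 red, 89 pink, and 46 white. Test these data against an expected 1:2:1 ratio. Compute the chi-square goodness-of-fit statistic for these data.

0.050

Under the 1:2:1 hypothesis (Σ ratio = 4, N = 179):
  red: 179 × 1/4 = 44.75
  pink: 179 × 2/4 = 89.5
  white: 179 × 1/4 = 44.75
χ² = Σ (O − E)² / E
  red: (44 − 44.75)² / 44.75 = 0.0126
  pink: (89 − 89.5)² / 89.5 = 0.0028
  white: (46 − 44.75)² / 44.75 = 0.0349
χ² = 0.0126 + 0.0028 + 0.0349 = 0.0503 ≈ 0.050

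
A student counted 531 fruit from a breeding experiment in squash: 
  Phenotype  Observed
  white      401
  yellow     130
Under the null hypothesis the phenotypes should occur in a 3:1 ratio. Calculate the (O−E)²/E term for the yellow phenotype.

0.057

Total ratio parts = 4. Expected numbers out of 531:
  white: 531 × 3/4 = 398.25
  yellow: 531 × 1/4 = 132.75
Contribution of yellow: (130 − 132.75)² / 132.75 = 0.0570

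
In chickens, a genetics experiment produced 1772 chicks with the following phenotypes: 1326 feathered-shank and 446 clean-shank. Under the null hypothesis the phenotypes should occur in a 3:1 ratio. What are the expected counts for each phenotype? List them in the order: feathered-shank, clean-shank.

Expected counts for N = 1772 under a 3:1 ratio (total parts = 4):
  feathered-shank: 1772 × 3/4 = 1329
  clean-shank: 1772 × 1/4 = 443

1329, 443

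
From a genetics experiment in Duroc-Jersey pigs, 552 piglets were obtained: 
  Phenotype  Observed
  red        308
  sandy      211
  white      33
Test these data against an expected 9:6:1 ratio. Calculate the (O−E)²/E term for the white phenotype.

0.065

Expected counts for N = 552 under a 9:6:1 ratio (total parts = 16):
  red: 552 × 9/16 = 310.5
  sandy: 552 × 6/16 = 207
  white: 552 × 1/16 = 34.5
Contribution of white: (33 − 34.5)² / 34.5 = 0.0652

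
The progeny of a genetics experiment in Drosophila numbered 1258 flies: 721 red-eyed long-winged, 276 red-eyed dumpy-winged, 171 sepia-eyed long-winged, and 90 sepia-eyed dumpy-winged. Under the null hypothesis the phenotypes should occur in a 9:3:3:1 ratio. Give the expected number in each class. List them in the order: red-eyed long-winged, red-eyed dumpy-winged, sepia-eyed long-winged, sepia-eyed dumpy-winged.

Under the 9:3:3:1 hypothesis (Σ ratio = 16, N = 1258):
  red-eyed long-winged: 1258 × 9/16 = 707.625
  red-eyed dumpy-winged: 1258 × 3/16 = 235.875
  sepia-eyed long-winged: 1258 × 3/16 = 235.875
  sepia-eyed dumpy-winged: 1258 × 1/16 = 78.625

707.625, 235.875, 235.875, 78.625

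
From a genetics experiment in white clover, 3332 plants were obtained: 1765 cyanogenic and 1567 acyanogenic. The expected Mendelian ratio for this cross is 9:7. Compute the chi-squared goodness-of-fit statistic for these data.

14.556

Total ratio parts = 16. Expected numbers out of 3332:
  cyanogenic: 3332 × 9/16 = 1874.25
  acyanogenic: 3332 × 7/16 = 1457.75
χ² = Σ (O − E)² / E
  cyanogenic: (1765 − 1874.25)² / 1874.25 = 6.3682
  acyanogenic: (1567 − 1457.75)² / 1457.75 = 8.1877
χ² = 6.3682 + 8.1877 = 14.5559 ≈ 14.556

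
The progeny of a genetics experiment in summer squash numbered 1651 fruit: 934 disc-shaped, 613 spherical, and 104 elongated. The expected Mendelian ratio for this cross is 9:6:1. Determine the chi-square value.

0.097

Under the 9:6:1 hypothesis (Σ ratio = 16, N = 1651):
  disc-shaped: 1651 × 9/16 = 928.6875
  spherical: 1651 × 6/16 = 619.125
  elongated: 1651 × 1/16 = 103.1875
χ² = Σ (O − E)² / E
  disc-shaped: (934 − 928.6875)² / 928.6875 = 0.0304
  spherical: (613 − 619.125)² / 619.125 = 0.0606
  elongated: (104 − 103.1875)² / 103.1875 = 0.0064
χ² = 0.0304 + 0.0606 + 0.0064 = 0.0974 ≈ 0.097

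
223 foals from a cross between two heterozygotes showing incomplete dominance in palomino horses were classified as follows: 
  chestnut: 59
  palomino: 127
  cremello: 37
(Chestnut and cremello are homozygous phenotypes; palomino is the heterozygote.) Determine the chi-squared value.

8.650

With incomplete dominance, a heterozygote × heterozygote cross gives a 1:2:1 phenotypic ratio.
Total ratio parts = 4. Expected numbers out of 223:
  chestnut: 223 × 1/4 = 55.75
  palomino: 223 × 2/4 = 111.5
  cremello: 223 × 1/4 = 55.75
χ² = Σ (O − E)² / E
  chestnut: (59 − 55.75)² / 55.75 = 0.1895
  palomino: (127 − 111.5)² / 111.5 = 2.1547
  cremello: (37 − 55.75)² / 55.75 = 6.3061
χ² = 0.1895 + 2.1547 + 6.3061 = 8.6503 ≈ 8.650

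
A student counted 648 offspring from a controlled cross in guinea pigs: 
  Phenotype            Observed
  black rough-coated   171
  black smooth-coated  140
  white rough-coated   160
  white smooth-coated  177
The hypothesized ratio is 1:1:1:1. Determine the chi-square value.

4.901

Under the 1:1:1:1 hypothesis (Σ ratio = 4, N = 648):
  black rough-coated: 648 × 1/4 = 162
  black smooth-coated: 648 × 1/4 = 162
  white rough-coated: 648 × 1/4 = 162
  white smooth-coated: 648 × 1/4 = 162
χ² = Σ (O − E)² / E
  black rough-coated: (171 − 162)² / 162 = 0.5000
  black smooth-coated: (140 − 162)² / 162 = 2.9877
  white rough-coated: (160 − 162)² / 162 = 0.0247
  white smooth-coated: (177 − 162)² / 162 = 1.3889
χ² = 0.5000 + 2.9877 + 0.0247 + 1.3889 = 4.9013 ≈ 4.901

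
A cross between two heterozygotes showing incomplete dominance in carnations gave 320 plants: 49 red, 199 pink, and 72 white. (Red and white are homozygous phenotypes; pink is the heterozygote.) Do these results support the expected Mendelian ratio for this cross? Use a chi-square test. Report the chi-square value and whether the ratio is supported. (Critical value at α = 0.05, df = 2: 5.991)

With incomplete dominance, a heterozygote × heterozygote cross gives a 1:2:1 phenotypic ratio.
Under the 1:2:1 hypothesis (Σ ratio = 4, N = 320):
  red: 320 × 1/4 = 80
  pink: 320 × 2/4 = 160
  white: 320 × 1/4 = 80
χ² = Σ (O − E)² / E
  red: (49 − 80)² / 80 = 12.0125
  pink: (199 − 160)² / 160 = 9.5062
  white: (72 − 80)² / 80 = 0.8000
χ² = 12.0125 + 9.5062 + 0.8000 = 22.3187 ≈ 22.319
Degrees of freedom = 3 − 1 = 2; critical value at α = 0.05 is 5.991.
Since 22.319 > 5.991, we reject the null hypothesis — the data do not fit the 1:2:1 ratio.

22.319; not consistent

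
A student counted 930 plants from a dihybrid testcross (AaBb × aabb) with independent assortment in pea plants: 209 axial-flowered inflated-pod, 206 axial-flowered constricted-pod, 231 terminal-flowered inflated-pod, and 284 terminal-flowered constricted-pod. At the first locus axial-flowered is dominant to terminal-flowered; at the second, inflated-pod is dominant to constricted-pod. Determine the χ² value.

16.813

A dihybrid testcross with independent assortment gives a 1:1:1:1 ratio.
Under the 1:1:1:1 hypothesis (Σ ratio = 4, N = 930):
  axial-flowered inflated-pod: 930 × 1/4 = 232.5
  axial-flowered constricted-pod: 930 × 1/4 = 232.5
  terminal-flowered inflated-pod: 930 × 1/4 = 232.5
  terminal-flowered constricted-pod: 930 × 1/4 = 232.5
χ² = Σ (O − E)² / E
  axial-flowered inflated-pod: (209 − 232.5)² / 232.5 = 2.3753
  axial-flowered constricted-pod: (206 − 232.5)² / 232.5 = 3.0204
  terminal-flowered inflated-pod: (231 − 232.5)² / 232.5 = 0.0097
  terminal-flowered constricted-pod: (284 − 232.5)² / 232.5 = 11.4075
χ² = 2.3753 + 3.0204 + 0.0097 + 11.4075 = 16.8129 ≈ 16.813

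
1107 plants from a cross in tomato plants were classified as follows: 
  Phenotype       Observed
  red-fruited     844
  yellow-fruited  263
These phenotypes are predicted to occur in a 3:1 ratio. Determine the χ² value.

0.911

Expected counts for N = 1107 under a 3:1 ratio (total parts = 4):
  red-fruited: 1107 × 3/4 = 830.25
  yellow-fruited: 1107 × 1/4 = 276.75
χ² = Σ (O − E)² / E
  red-fruited: (844 − 830.25)² / 830.25 = 0.2277
  yellow-fruited: (263 − 276.75)² / 276.75 = 0.6832
χ² = 0.2277 + 0.6832 = 0.9109 ≈ 0.911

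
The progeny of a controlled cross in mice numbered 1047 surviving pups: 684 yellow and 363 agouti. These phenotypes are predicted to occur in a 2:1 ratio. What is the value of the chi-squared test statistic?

0.842

Total ratio parts = 3. Expected numbers out of 1047:
  yellow: 1047 × 2/3 = 698
  agouti: 1047 × 1/3 = 349
χ² = Σ (O − E)² / E
  yellow: (684 − 698)² / 698 = 0.2808
  agouti: (363 − 349)² / 349 = 0.5616
χ² = 0.2808 + 0.5616 = 0.8424 ≈ 0.842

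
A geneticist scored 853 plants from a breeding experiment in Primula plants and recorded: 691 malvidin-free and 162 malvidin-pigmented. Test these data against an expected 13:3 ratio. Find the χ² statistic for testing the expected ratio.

0.033

Total ratio parts = 16. Expected numbers out of 853:
  malvidin-free: 853 × 13/16 = 693.0625
  malvidin-pigmented: 853 × 3/16 = 159.9375
χ² = Σ (O − E)² / E
  malvidin-free: (691 − 693.0625)² / 693.0625 = 0.0061
  malvidin-pigmented: (162 − 159.9375)² / 159.9375 = 0.0266
χ² = 0.0061 + 0.0266 = 0.0327 ≈ 0.033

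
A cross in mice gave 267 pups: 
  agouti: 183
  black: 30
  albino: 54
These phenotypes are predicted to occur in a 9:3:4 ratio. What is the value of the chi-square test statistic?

The 9:3:4 ratio has 16 parts, so with N = 267 the expected counts are:
  agouti: 267 × 9/16 = 150.1875
  black: 267 × 3/16 = 50.0625
  albino: 267 × 4/16 = 66.75
χ² = Σ (O − E)² / E
  agouti: (183 − 150.1875)² / 150.1875 = 7.1688
  black: (30 − 50.0625)² / 50.0625 = 8.0400
  albino: (54 − 66.75)² / 66.75 = 2.4354
χ² = 7.1688 + 8.0400 + 2.4354 = 17.6442 ≈ 17.644

17.644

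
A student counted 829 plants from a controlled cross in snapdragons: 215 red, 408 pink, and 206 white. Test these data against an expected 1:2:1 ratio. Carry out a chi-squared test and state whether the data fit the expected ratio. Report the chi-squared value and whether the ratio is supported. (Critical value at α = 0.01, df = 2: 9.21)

Under the 1:2:1 hypothesis (Σ ratio = 4, N = 829):
  red: 829 × 1/4 = 207.25
  pink: 829 × 2/4 = 414.5
  white: 829 × 1/4 = 207.25
χ² = Σ (O − E)² / E
  red: (215 − 207.25)² / 207.25 = 0.2898
  pink: (408 − 414.5)² / 414.5 = 0.1019
  white: (206 − 207.25)² / 207.25 = 0.0075
χ² = 0.2898 + 0.1019 + 0.0075 = 0.3992 ≈ 0.399
Degrees of freedom = 3 − 1 = 2; critical value at α = 0.01 is 9.21.
Since 0.399 < 9.21, we fail to reject the null hypothesis — the data are consistent with the 1:2:1 ratio.

0.399; consistent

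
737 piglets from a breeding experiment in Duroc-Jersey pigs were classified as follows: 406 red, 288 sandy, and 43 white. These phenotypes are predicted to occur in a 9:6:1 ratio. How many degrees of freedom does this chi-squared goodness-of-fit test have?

A goodness-of-fit test with 3 phenotype classes has df = 3 − 1 = 2.

2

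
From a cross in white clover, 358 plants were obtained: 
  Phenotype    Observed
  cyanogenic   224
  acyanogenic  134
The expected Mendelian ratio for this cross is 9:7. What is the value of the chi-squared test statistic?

Total ratio parts = 16. Expected numbers out of 358:
  cyanogenic: 358 × 9/16 = 201.375
  acyanogenic: 358 × 7/16 = 156.625
χ² = Σ (O − E)² / E
  cyanogenic: (224 − 201.375)² / 201.375 = 2.5420
  acyanogenic: (134 − 156.625)² / 156.625 = 3.2683
χ² = 2.5420 + 3.2683 = 5.8103 ≈ 5.810

5.810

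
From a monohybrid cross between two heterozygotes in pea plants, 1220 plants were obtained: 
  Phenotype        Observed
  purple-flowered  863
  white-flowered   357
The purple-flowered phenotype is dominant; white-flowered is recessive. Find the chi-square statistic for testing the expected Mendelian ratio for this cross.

For a monohybrid cross between heterozygotes with complete dominance, the expected phenotypic ratio is 3:1.
The 3:1 ratio has 4 parts, so with N = 1220 the expected counts are:
  purple-flowered: 1220 × 3/4 = 915
  white-flowered: 1220 × 1/4 = 305
χ² = Σ (O − E)² / E
  purple-flowered: (863 − 915)² / 915 = 2.9552
  white-flowered: (357 − 305)² / 305 = 8.8656
χ² = 2.9552 + 8.8656 = 11.8208 ≈ 11.821

11.821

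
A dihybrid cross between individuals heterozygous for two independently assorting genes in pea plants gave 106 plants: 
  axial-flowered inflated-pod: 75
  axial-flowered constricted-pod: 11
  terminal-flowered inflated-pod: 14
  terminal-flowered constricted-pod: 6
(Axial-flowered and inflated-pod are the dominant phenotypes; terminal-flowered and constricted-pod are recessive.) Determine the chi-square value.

9.723

A dihybrid F₂ with independent assortment and complete dominance at both loci gives a 9:3:3:1 phenotypic ratio.
Under the 9:3:3:1 hypothesis (Σ ratio = 16, N = 106):
  axial-flowered inflated-pod: 106 × 9/16 = 59.625
  axial-flowered constricted-pod: 106 × 3/16 = 19.875
  terminal-flowered inflated-pod: 106 × 3/16 = 19.875
  terminal-flowered constricted-pod: 106 × 1/16 = 6.625
χ² = Σ (O − E)² / E
  axial-flowered inflated-pod: (75 − 59.625)² / 59.625 = 3.9646
  axial-flowered constricted-pod: (11 − 19.875)² / 19.875 = 3.9631
  terminal-flowered inflated-pod: (14 − 19.875)² / 19.875 = 1.7366
  terminal-flowered constricted-pod: (6 − 6.625)² / 6.625 = 0.0590
χ² = 3.9646 + 3.9631 + 1.7366 + 0.0590 = 9.7233 ≈ 9.723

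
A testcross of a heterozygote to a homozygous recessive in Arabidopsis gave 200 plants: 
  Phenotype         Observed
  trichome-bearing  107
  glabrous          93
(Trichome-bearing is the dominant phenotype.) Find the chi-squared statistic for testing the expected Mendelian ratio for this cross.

0.980

A testcross of a heterozygote (Aa × aa) gives a 1:1 phenotypic ratio.
Total ratio parts = 2. Expected numbers out of 200:
  trichome-bearing: 200 × 1/2 = 100
  glabrous: 200 × 1/2 = 100
χ² = Σ (O − E)² / E
  trichome-bearing: (107 − 100)² / 100 = 0.4900
  glabrous: (93 − 100)² / 100 = 0.4900
χ² = 0.4900 + 0.4900 = 0.980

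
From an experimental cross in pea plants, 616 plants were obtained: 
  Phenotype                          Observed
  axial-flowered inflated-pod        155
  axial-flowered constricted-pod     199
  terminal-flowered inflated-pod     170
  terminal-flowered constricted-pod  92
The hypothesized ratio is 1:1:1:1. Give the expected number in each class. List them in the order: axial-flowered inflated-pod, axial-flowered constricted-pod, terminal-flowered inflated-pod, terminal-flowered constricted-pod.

Expected counts for N = 616 under a 1:1:1:1 ratio (total parts = 4):
  axial-flowered inflated-pod: 616 × 1/4 = 154
  axial-flowered constricted-pod: 616 × 1/4 = 154
  terminal-flowered inflated-pod: 616 × 1/4 = 154
  terminal-flowered constricted-pod: 616 × 1/4 = 154

154, 154, 154, 154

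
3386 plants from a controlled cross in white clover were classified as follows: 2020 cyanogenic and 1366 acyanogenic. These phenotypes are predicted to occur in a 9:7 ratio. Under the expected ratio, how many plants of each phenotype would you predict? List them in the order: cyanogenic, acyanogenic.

Total ratio parts = 16. Expected numbers out of 3386:
  cyanogenic: 3386 × 9/16 = 1904.625
  acyanogenic: 3386 × 7/16 = 1481.375

1904.625, 1481.375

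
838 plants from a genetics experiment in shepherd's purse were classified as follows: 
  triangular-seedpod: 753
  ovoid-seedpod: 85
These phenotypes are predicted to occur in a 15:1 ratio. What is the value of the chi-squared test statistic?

21.677

Expected counts for N = 838 under a 15:1 ratio (total parts = 16):
  triangular-seedpod: 838 × 15/16 = 785.625
  ovoid-seedpod: 838 × 1/16 = 52.375
χ² = Σ (O − E)² / E
  triangular-seedpod: (753 − 785.625)² / 785.625 = 1.3548
  ovoid-seedpod: (85 − 52.375)² / 52.375 = 20.3225
χ² = 1.3548 + 20.3225 = 21.6773 ≈ 21.677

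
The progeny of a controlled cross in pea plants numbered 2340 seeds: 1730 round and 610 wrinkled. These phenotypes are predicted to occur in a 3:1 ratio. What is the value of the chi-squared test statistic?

Total ratio parts = 4. Expected numbers out of 2340:
  round: 2340 × 3/4 = 1755
  wrinkled: 2340 × 1/4 = 585
χ² = Σ (O − E)² / E
  round: (1730 − 1755)² / 1755 = 0.3561
  wrinkled: (610 − 585)² / 585 = 1.0684
χ² = 0.3561 + 1.0684 = 1.4245 ≈ 1.425

1.425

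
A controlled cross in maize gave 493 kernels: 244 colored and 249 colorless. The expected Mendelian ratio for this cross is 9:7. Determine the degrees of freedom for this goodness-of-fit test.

1

A goodness-of-fit test with 2 phenotype classes has df = 2 − 1 = 1.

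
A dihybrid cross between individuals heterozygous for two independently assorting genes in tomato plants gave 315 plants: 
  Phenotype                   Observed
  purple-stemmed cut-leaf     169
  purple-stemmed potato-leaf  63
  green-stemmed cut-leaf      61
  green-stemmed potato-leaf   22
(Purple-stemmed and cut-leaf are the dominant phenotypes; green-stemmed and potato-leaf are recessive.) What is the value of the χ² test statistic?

0.976

A dihybrid F₂ with independent assortment and complete dominance at both loci gives a 9:3:3:1 phenotypic ratio.
Expected counts for N = 315 under a 9:3:3:1 ratio (total parts = 16):
  purple-stemmed cut-leaf: 315 × 9/16 = 177.1875
  purple-stemmed potato-leaf: 315 × 3/16 = 59.0625
  green-stemmed cut-leaf: 315 × 3/16 = 59.0625
  green-stemmed potato-leaf: 315 × 1/16 = 19.6875
χ² = Σ (O − E)² / E
  purple-stemmed cut-leaf: (169 − 177.1875)² / 177.1875 = 0.3783
  purple-stemmed potato-leaf: (63 − 59.0625)² / 59.0625 = 0.2625
  green-stemmed cut-leaf: (61 − 59.0625)² / 59.0625 = 0.0636
  green-stemmed potato-leaf: (22 − 19.6875)² / 19.6875 = 0.2716
χ² = 0.3783 + 0.2625 + 0.0636 + 0.2716 = 0.976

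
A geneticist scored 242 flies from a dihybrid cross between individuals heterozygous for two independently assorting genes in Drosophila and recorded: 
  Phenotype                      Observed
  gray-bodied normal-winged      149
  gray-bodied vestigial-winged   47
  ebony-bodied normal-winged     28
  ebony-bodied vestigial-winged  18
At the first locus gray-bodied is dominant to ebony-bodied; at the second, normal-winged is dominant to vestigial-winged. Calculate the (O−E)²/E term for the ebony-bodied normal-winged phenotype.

A dihybrid F₂ with independent assortment and complete dominance at both loci gives a 9:3:3:1 phenotypic ratio.
Total ratio parts = 16. Expected numbers out of 242:
  gray-bodied normal-winged: 242 × 9/16 = 136.125
  gray-bodied vestigial-winged: 242 × 3/16 = 45.375
  ebony-bodied normal-winged: 242 × 3/16 = 45.375
  ebony-bodied vestigial-winged: 242 × 1/16 = 15.125
Contribution of ebony-bodied normal-winged: (28 − 45.375)² / 45.375 = 6.6532

6.653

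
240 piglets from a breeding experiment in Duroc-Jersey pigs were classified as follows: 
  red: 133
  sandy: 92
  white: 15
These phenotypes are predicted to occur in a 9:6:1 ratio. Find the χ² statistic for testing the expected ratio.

0.074

The 9:6:1 ratio has 16 parts, so with N = 240 the expected counts are:
  red: 240 × 9/16 = 135
  sandy: 240 × 6/16 = 90
  white: 240 × 1/16 = 15
χ² = Σ (O − E)² / E
  red: (133 − 135)² / 135 = 0.0296
  sandy: (92 − 90)² / 90 = 0.0444
  white: (15 − 15)² / 15 = 0.0000
χ² = 0.0296 + 0.0444 + 0.0000 = 0.074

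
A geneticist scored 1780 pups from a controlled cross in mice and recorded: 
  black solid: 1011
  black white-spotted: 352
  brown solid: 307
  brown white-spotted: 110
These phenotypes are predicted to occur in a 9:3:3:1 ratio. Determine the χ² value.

The 9:3:3:1 ratio has 16 parts, so with N = 1780 the expected counts are:
  black solid: 1780 × 9/16 = 1001.25
  black white-spotted: 1780 × 3/16 = 333.75
  brown solid: 1780 × 3/16 = 333.75
  brown white-spotted: 1780 × 1/16 = 111.25
χ² = Σ (O − E)² / E
  black solid: (1011 − 1001.25)² / 1001.25 = 0.0949
  black white-spotted: (352 − 333.75)² / 333.75 = 0.9979
  brown solid: (307 − 333.75)² / 333.75 = 2.1440
  brown white-spotted: (110 − 111.25)² / 111.25 = 0.0140
χ² = 0.0949 + 0.9979 + 2.1440 + 0.0140 = 3.2508 ≈ 3.251

3.251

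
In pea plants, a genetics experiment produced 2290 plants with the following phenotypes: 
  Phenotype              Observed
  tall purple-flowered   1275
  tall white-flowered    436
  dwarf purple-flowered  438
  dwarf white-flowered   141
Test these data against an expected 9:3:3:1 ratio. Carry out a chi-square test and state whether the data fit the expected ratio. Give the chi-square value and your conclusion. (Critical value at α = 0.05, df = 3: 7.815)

Expected counts for N = 2290 under a 9:3:3:1 ratio (total parts = 16):
  tall purple-flowered: 2290 × 9/16 = 1288.125
  tall white-flowered: 2290 × 3/16 = 429.375
  dwarf purple-flowered: 2290 × 3/16 = 429.375
  dwarf white-flowered: 2290 × 1/16 = 143.125
χ² = Σ (O − E)² / E
  tall purple-flowered: (1275 − 1288.125)² / 1288.125 = 0.1337
  tall white-flowered: (436 − 429.375)² / 429.375 = 0.1022
  dwarf purple-flowered: (438 − 429.375)² / 429.375 = 0.1733
  dwarf white-flowered: (141 − 143.125)² / 143.125 = 0.0316
χ² = 0.1337 + 0.1022 + 0.1733 + 0.0316 = 0.4408 ≈ 0.441
Degrees of freedom = 4 − 1 = 3; critical value at α = 0.05 is 7.815.
Since 0.441 < 7.815, we fail to reject the null hypothesis — the data are consistent with the 9:3:3:1 ratio.

0.441; consistent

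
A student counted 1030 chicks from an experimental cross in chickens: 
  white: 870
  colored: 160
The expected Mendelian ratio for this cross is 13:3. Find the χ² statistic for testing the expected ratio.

6.993

Under the 13:3 hypothesis (Σ ratio = 16, N = 1030):
  white: 1030 × 13/16 = 836.875
  colored: 1030 × 3/16 = 193.125
χ² = Σ (O − E)² / E
  white: (870 − 836.875)² / 836.875 = 1.3111
  colored: (160 − 193.125)² / 193.125 = 5.6816
χ² = 1.3111 + 5.6816 = 6.9927 ≈ 6.993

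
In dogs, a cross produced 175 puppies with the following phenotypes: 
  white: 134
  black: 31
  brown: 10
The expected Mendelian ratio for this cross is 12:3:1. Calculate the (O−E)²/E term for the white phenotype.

0.058

Under the 12:3:1 hypothesis (Σ ratio = 16, N = 175):
  white: 175 × 12/16 = 131.25
  black: 175 × 3/16 = 32.8125
  brown: 175 × 1/16 = 10.9375
Contribution of white: (134 − 131.25)² / 131.25 = 0.0576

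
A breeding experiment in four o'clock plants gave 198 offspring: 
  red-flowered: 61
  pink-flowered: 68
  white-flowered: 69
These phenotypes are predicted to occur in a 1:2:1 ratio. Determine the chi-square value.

Total ratio parts = 4. Expected numbers out of 198:
  red-flowered: 198 × 1/4 = 49.5
  pink-flowered: 198 × 2/4 = 99
  white-flowered: 198 × 1/4 = 49.5
χ² = Σ (O − E)² / E
  red-flowered: (61 − 49.5)² / 49.5 = 2.6717
  pink-flowered: (68 − 99)² / 99 = 9.7071
  white-flowered: (69 − 49.5)² / 49.5 = 7.6818
χ² = 2.6717 + 9.7071 + 7.6818 = 20.0606 ≈ 20.061

20.061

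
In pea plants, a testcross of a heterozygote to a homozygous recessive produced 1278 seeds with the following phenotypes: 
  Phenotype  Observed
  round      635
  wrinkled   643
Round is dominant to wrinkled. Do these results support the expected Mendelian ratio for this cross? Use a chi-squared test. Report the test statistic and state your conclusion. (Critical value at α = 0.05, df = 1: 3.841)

0.050; consistent

A testcross of a heterozygote (Aa × aa) gives a 1:1 phenotypic ratio.
The 1:1 ratio has 2 parts, so with N = 1278 the expected counts are:
  round: 1278 × 1/2 = 639
  wrinkled: 1278 × 1/2 = 639
χ² = Σ (O − E)² / E
  round: (635 − 639)² / 639 = 0.0250
  wrinkled: (643 − 639)² / 639 = 0.0250
χ² = 0.0250 + 0.0250 = 0.050
Degrees of freedom = 2 − 1 = 1; critical value at α = 0.05 is 3.841.
Since 0.050 < 3.841, we fail to reject the null hypothesis — the data are consistent with the 1:1 ratio.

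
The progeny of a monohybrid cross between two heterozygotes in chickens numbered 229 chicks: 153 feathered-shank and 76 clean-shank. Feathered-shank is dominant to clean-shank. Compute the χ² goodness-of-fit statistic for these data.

8.188

For a monohybrid cross between heterozygotes with complete dominance, the expected phenotypic ratio is 3:1.
The 3:1 ratio has 4 parts, so with N = 229 the expected counts are:
  feathered-shank: 229 × 3/4 = 171.75
  clean-shank: 229 × 1/4 = 57.25
χ² = Σ (O − E)² / E
  feathered-shank: (153 − 171.75)² / 171.75 = 2.0469
  clean-shank: (76 − 57.25)² / 57.25 = 6.1408
χ² = 2.0469 + 6.1408 = 8.1877 ≈ 8.188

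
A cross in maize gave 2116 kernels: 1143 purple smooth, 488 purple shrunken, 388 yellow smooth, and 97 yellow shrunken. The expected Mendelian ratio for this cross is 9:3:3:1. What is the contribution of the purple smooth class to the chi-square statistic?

1.876

Expected counts for N = 2116 under a 9:3:3:1 ratio (total parts = 16):
  purple smooth: 2116 × 9/16 = 1190.25
  purple shrunken: 2116 × 3/16 = 396.75
  yellow smooth: 2116 × 3/16 = 396.75
  yellow shrunken: 2116 × 1/16 = 132.25
Contribution of purple smooth: (1143 − 1190.25)² / 1190.25 = 1.8757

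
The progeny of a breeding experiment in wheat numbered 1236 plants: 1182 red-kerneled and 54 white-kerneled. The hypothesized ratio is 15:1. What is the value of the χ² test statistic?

7.464

Expected counts for N = 1236 under a 15:1 ratio (total parts = 16):
  red-kerneled: 1236 × 15/16 = 1158.75
  white-kerneled: 1236 × 1/16 = 77.25
χ² = Σ (O − E)² / E
  red-kerneled: (1182 − 1158.75)² / 1158.75 = 0.4665
  white-kerneled: (54 − 77.25)² / 77.25 = 6.9976
χ² = 0.4665 + 6.9976 = 7.4641 ≈ 7.464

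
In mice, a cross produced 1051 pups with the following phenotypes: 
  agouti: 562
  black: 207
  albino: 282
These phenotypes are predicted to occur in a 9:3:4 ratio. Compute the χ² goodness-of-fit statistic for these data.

3.352

Total ratio parts = 16. Expected numbers out of 1051:
  agouti: 1051 × 9/16 = 591.1875
  black: 1051 × 3/16 = 197.0625
  albino: 1051 × 4/16 = 262.75
χ² = Σ (O − E)² / E
  agouti: (562 − 591.1875)² / 591.1875 = 1.4410
  black: (207 − 197.0625)² / 197.0625 = 0.5011
  albino: (282 − 262.75)² / 262.75 = 1.4103
χ² = 1.4410 + 0.5011 + 1.4103 = 3.3524 ≈ 3.352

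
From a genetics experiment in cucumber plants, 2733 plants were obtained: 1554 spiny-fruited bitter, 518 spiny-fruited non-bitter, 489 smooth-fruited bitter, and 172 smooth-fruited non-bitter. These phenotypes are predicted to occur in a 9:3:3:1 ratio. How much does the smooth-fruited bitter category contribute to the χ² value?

Total ratio parts = 16. Expected numbers out of 2733:
  spiny-fruited bitter: 2733 × 9/16 = 1537.3125
  spiny-fruited non-bitter: 2733 × 3/16 = 512.4375
  smooth-fruited bitter: 2733 × 3/16 = 512.4375
  smooth-fruited non-bitter: 2733 × 1/16 = 170.8125
Contribution of smooth-fruited bitter: (489 − 512.4375)² / 512.4375 = 1.0720

1.072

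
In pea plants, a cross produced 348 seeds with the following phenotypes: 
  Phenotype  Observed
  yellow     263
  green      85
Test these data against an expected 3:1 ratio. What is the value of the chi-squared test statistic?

Expected counts for N = 348 under a 3:1 ratio (total parts = 4):
  yellow: 348 × 3/4 = 261
  green: 348 × 1/4 = 87
χ² = Σ (O − E)² / E
  yellow: (263 − 261)² / 261 = 0.0153
  green: (85 − 87)² / 87 = 0.0460
χ² = 0.0153 + 0.0460 = 0.0613 ≈ 0.061

0.061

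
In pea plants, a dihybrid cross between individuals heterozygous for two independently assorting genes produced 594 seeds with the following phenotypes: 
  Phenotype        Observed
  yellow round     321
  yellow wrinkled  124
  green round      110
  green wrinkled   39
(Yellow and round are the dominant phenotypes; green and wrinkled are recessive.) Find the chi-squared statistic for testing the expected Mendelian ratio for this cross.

A dihybrid F₂ with independent assortment and complete dominance at both loci gives a 9:3:3:1 phenotypic ratio.
Expected counts for N = 594 under a 9:3:3:1 ratio (total parts = 16):
  yellow round: 594 × 9/16 = 334.125
  yellow wrinkled: 594 × 3/16 = 111.375
  green round: 594 × 3/16 = 111.375
  green wrinkled: 594 × 1/16 = 37.125
χ² = Σ (O − E)² / E
  yellow round: (321 − 334.125)² / 334.125 = 0.5156
  yellow wrinkled: (124 − 111.375)² / 111.375 = 1.4311
  green round: (110 − 111.375)² / 111.375 = 0.0170
  green wrinkled: (39 − 37.125)² / 37.125 = 0.0947
χ² = 0.5156 + 1.4311 + 0.0170 + 0.0947 = 2.0584 ≈ 2.058

2.058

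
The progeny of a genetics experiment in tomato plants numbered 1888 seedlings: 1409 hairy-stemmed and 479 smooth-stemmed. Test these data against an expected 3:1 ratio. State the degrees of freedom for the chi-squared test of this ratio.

1

A goodness-of-fit test with 2 phenotype classes has df = 2 − 1 = 1.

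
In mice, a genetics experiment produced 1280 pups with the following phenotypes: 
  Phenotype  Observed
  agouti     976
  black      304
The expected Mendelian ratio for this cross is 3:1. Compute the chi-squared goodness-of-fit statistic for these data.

1.067

Total ratio parts = 4. Expected numbers out of 1280:
  agouti: 1280 × 3/4 = 960
  black: 1280 × 1/4 = 320
χ² = Σ (O − E)² / E
  agouti: (976 − 960)² / 960 = 0.2667
  black: (304 − 320)² / 320 = 0.8000
χ² = 0.2667 + 0.8000 = 1.0667 ≈ 1.067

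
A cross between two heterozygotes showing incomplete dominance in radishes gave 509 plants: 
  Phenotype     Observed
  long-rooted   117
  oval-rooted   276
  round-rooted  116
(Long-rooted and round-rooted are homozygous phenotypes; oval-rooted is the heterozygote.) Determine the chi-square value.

With incomplete dominance, a heterozygote × heterozygote cross gives a 1:2:1 phenotypic ratio.
Under the 1:2:1 hypothesis (Σ ratio = 4, N = 509):
  long-rooted: 509 × 1/4 = 127.25
  oval-rooted: 509 × 2/4 = 254.5
  round-rooted: 509 × 1/4 = 127.25
χ² = Σ (O − E)² / E
  long-rooted: (117 − 127.25)² / 127.25 = 0.8256
  oval-rooted: (276 − 254.5)² / 254.5 = 1.8163
  round-rooted: (116 − 127.25)² / 127.25 = 0.9946
χ² = 0.8256 + 1.8163 + 0.9946 = 3.6365 ≈ 3.637

3.637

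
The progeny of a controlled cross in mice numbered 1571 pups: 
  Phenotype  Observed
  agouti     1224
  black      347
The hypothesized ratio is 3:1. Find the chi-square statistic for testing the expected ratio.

7.106

Under the 3:1 hypothesis (Σ ratio = 4, N = 1571):
  agouti: 1571 × 3/4 = 1178.25
  black: 1571 × 1/4 = 392.75
χ² = Σ (O − E)² / E
  agouti: (1224 − 1178.25)² / 1178.25 = 1.7764
  black: (347 − 392.75)² / 392.75 = 5.3292
χ² = 1.7764 + 5.3292 = 7.1056 ≈ 7.106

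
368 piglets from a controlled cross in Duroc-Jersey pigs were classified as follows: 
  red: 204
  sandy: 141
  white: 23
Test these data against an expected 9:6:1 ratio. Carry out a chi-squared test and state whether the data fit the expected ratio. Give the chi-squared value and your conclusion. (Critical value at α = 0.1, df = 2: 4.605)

Total ratio parts = 16. Expected numbers out of 368:
  red: 368 × 9/16 = 207
  sandy: 368 × 6/16 = 138
  white: 368 × 1/16 = 23
χ² = Σ (O − E)² / E
  red: (204 − 207)² / 207 = 0.0435
  sandy: (141 − 138)² / 138 = 0.0652
  white: (23 − 23)² / 23 = 0.0000
χ² = 0.0435 + 0.0652 + 0.0000 = 0.1087 ≈ 0.109
Degrees of freedom = 3 − 1 = 2; critical value at α = 0.1 is 4.605.
Since 0.109 < 4.605, we fail to reject the null hypothesis — the data are consistent with the 9:6:1 ratio.

0.109; consistent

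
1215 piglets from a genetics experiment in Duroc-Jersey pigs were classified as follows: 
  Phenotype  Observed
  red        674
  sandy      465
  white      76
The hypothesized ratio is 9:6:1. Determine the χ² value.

0.323

Expected counts for N = 1215 under a 9:6:1 ratio (total parts = 16):
  red: 1215 × 9/16 = 683.4375
  sandy: 1215 × 6/16 = 455.625
  white: 1215 × 1/16 = 75.9375
χ² = Σ (O − E)² / E
  red: (674 − 683.4375)² / 683.4375 = 0.1303
  sandy: (465 − 455.625)² / 455.625 = 0.1929
  white: (76 − 75.9375)² / 75.9375 = 0.0001
χ² = 0.1303 + 0.1929 + 0.0001 = 0.3233 ≈ 0.323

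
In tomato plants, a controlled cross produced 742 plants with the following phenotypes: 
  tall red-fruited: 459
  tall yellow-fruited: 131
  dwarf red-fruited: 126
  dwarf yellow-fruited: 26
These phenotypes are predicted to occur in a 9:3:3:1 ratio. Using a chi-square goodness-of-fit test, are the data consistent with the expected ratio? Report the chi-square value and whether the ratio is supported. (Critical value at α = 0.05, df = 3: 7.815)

The 9:3:3:1 ratio has 16 parts, so with N = 742 the expected counts are:
  tall red-fruited: 742 × 9/16 = 417.375
  tall yellow-fruited: 742 × 3/16 = 139.125
  dwarf red-fruited: 742 × 3/16 = 139.125
  dwarf yellow-fruited: 742 × 1/16 = 46.375
χ² = Σ (O − E)² / E
  tall red-fruited: (459 − 417.375)² / 417.375 = 4.1513
  tall yellow-fruited: (131 − 139.125)² / 139.125 = 0.4745
  dwarf red-fruited: (126 − 139.125)² / 139.125 = 1.2382
  dwarf yellow-fruited: (26 − 46.375)² / 46.375 = 8.9518
χ² = 4.1513 + 0.4745 + 1.2382 + 8.9518 = 14.8158 ≈ 14.816
Degrees of freedom = 4 − 1 = 3; critical value at α = 0.05 is 7.815.
Since 14.816 > 7.815, we reject the null hypothesis — the data do not fit the 9:3:3:1 ratio.

14.816; not consistent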